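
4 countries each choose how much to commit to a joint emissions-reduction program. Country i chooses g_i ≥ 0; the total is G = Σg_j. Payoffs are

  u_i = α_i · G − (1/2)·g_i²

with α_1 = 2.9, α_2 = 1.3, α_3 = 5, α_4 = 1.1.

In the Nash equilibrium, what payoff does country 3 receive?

39

Country i's FOC: ∂u_i/∂g_i = α_i − g_i = 0, so g_i* = α_i.
NE contributions = (2.9, 1.3, 5, 1.1); G = 10.3.
u_3 = α_3·G − ½·(g_3)² = 5·10.3 − ½·5² = 39.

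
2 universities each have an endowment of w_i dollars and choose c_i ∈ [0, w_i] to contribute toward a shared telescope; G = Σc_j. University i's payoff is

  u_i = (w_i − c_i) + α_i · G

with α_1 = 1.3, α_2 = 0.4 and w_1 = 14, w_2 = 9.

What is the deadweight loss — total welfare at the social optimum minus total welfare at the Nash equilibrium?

∂u_i/∂c_i = α_i − 1, so university i contributes w_i if α_i > 1, else 0.
α_i > 1 for i ∈ {1}; NE contributions (14, 0), G = 14.
W^NE = Σw_i − G^NE + (Σα_i)·G^NE = 23 + 0.7·14 = 32.8.
Planner: ∂(Σu_j)/∂c_i = Σα_j − 1 = 0.7 > 0, so everyone contributes w_i; G^SO = 23, W^SO = 23 + 0.7·23 = 39.1.
Deadweight loss = 6.3.

6.3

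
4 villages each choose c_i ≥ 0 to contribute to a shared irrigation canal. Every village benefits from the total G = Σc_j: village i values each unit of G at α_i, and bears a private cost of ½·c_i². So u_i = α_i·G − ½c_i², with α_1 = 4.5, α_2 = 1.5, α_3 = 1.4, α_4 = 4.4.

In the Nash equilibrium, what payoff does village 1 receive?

42.975

Village i's FOC: ∂u_i/∂c_i = α_i − c_i = 0, so c_i* = α_i.
NE contributions = (4.5, 1.5, 1.4, 4.4); G = 11.8.
u_1 = α_1·G − ½·(c_1)² = 4.5·11.8 − ½·4.5² = 42.975.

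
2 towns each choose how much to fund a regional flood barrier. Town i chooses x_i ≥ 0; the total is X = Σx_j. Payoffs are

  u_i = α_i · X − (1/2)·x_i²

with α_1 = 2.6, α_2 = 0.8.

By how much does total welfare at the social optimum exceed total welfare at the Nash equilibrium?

Town i's FOC: ∂u_i/∂x_i = α_i − x_i = 0, so x_i* = α_i.
NE contributions = (2.6, 0.8); X = 3.4.
W^NE = (Σα)·X − ½Σα_i² = 3.4² − ½·7.4 = 7.86.
Planner sets x_i = Σα_j = 3.4 for every i, so X^SO = 2·3.4 = 6.8.
W^SO = (Σα)·X^SO − ½·2·(Σα)² = (2/2)·3.4² = 11.56.
Deadweight loss = W^SO − W^NE = 3.7.

3.7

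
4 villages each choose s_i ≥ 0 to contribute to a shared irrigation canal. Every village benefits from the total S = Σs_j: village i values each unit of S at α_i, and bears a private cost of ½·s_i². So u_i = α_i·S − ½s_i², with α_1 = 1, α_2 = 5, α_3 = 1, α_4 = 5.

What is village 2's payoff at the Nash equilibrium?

47.5

Village i's FOC: ∂u_i/∂s_i = α_i − s_i = 0, so s_i* = α_i.
NE contributions = (1, 5, 1, 5); S = 12.
u_2 = α_2·S − ½·(s_2)² = 5·12 − ½·5² = 47.5.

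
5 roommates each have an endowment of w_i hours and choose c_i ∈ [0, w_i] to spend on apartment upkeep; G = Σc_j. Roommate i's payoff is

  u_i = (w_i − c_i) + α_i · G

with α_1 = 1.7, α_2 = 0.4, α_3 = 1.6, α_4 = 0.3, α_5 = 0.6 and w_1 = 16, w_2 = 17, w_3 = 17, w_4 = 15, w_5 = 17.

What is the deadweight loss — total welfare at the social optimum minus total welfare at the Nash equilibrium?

176.4

∂u_i/∂c_i = α_i − 1, so roommate i contributes w_i if α_i > 1, else 0.
α_i > 1 for i ∈ {1, 3}; NE contributions (16, 0, 17, 0, 0), G = 33.
W^NE = Σw_i − G^NE + (Σα_i)·G^NE = 82 + 3.6·33 = 200.8.
Planner: ∂(Σu_j)/∂c_i = Σα_j − 1 = 3.6 > 0, so everyone contributes w_i; G^SO = 82, W^SO = 82 + 3.6·82 = 377.2.
Deadweight loss = 176.4.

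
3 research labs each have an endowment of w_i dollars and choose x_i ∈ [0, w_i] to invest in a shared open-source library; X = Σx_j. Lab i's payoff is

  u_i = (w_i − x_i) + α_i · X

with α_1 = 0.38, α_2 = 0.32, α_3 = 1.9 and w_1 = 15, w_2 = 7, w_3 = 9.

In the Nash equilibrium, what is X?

9

∂u_i/∂x_i = α_i − 1, so lab i contributes w_i if α_i > 1, else 0.
α_i > 1 for i ∈ {3}; NE contributions (0, 0, 9), X = 9.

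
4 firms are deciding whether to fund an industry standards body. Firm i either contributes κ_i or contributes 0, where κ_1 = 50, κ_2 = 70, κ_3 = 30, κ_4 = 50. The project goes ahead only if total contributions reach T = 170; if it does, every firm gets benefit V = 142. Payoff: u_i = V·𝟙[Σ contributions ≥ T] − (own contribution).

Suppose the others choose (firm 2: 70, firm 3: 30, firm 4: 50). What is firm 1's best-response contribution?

Others' total = 150. Contributing 50 brings total to 200 ≥ 170: gain V − κ_1 = 92.
Best response: 50.

50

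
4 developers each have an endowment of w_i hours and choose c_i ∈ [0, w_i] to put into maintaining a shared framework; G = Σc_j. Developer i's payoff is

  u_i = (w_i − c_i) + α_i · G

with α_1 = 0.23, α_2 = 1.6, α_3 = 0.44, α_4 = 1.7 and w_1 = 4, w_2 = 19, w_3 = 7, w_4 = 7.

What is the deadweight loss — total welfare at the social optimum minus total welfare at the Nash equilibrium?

∂u_i/∂c_i = α_i − 1, so developer i contributes w_i if α_i > 1, else 0.
α_i > 1 for i ∈ {2, 4}; NE contributions (0, 19, 0, 7), G = 26.
W^NE = Σw_i − G^NE + (Σα_i)·G^NE = 37 + 2.97·26 = 114.22.
Planner: ∂(Σu_j)/∂c_i = Σα_j − 1 = 2.97 > 0, so everyone contributes w_i; G^SO = 37, W^SO = 37 + 2.97·37 = 146.89.
Deadweight loss = 32.67.

32.67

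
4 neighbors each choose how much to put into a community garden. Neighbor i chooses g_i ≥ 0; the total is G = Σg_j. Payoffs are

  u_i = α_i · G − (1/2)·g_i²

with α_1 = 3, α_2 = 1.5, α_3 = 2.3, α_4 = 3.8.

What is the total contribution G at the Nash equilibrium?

Neighbor i's FOC: ∂u_i/∂g_i = α_i − g_i = 0, so g_i* = α_i.
NE contributions = (3, 1.5, 2.3, 3.8); G = 10.6.

10.6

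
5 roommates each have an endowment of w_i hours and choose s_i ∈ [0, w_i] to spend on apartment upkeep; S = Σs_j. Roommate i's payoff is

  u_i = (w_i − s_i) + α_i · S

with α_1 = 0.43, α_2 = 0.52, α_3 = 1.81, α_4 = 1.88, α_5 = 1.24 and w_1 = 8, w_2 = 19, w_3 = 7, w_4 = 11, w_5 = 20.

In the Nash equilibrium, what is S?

38

∂u_i/∂s_i = α_i − 1, so roommate i contributes w_i if α_i > 1, else 0.
α_i > 1 for i ∈ {3, 4, 5}; NE contributions (0, 0, 7, 11, 20), S = 38.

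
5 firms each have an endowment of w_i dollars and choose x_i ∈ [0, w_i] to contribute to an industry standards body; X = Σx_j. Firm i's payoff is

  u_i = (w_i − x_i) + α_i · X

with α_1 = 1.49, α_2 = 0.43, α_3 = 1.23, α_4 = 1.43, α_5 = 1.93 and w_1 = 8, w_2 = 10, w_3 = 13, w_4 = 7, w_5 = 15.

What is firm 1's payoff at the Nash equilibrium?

∂u_i/∂x_i = α_i − 1, so firm i contributes w_i if α_i > 1, else 0.
α_i > 1 for i ∈ {1, 3, 4, 5}; NE contributions (8, 0, 13, 7, 15), X = 43.
u_1 = (8 − 8) + 1.49·43 = 64.07.

64.07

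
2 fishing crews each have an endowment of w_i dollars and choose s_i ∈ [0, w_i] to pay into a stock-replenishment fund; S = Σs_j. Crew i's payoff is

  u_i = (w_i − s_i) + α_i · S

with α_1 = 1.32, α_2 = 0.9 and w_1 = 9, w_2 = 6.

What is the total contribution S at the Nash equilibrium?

9

∂u_i/∂s_i = α_i − 1, so crew i contributes w_i if α_i > 1, else 0.
α_i > 1 for i ∈ {1}; NE contributions (9, 0), S = 9.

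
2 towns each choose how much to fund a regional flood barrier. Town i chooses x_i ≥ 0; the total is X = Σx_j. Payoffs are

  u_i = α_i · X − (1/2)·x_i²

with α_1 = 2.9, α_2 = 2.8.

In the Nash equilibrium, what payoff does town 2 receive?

12.04

Town i's FOC: ∂u_i/∂x_i = α_i − x_i = 0, so x_i* = α_i.
NE contributions = (2.9, 2.8); X = 5.7.
u_2 = α_2·X − ½·(x_2)² = 2.8·5.7 − ½·2.8² = 12.04.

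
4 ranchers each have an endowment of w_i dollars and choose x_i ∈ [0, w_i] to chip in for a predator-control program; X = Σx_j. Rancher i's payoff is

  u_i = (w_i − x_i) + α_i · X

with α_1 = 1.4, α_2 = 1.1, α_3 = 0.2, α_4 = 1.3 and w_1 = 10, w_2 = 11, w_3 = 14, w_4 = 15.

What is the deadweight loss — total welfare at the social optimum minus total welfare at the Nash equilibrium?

∂u_i/∂x_i = α_i − 1, so rancher i contributes w_i if α_i > 1, else 0.
α_i > 1 for i ∈ {1, 2, 4}; NE contributions (10, 11, 0, 15), X = 36.
W^NE = Σw_i − X^NE + (Σα_i)·X^NE = 50 + 3·36 = 158.
Planner: ∂(Σu_j)/∂x_i = Σα_j − 1 = 3 > 0, so everyone contributes w_i; X^SO = 50, W^SO = 50 + 3·50 = 200.
Deadweight loss = 42.

42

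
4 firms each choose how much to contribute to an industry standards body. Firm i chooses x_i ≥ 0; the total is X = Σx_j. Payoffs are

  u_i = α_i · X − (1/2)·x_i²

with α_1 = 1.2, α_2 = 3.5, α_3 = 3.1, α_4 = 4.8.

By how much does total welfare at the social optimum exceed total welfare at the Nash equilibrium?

181.93

Firm i's FOC: ∂u_i/∂x_i = α_i − x_i = 0, so x_i* = α_i.
NE contributions = (1.2, 3.5, 3.1, 4.8); X = 12.6.
W^NE = (Σα)·X − ½Σα_i² = 12.6² − ½·46.34 = 135.59.
Planner sets x_i = Σα_j = 12.6 for every i, so X^SO = 4·12.6 = 50.4.
W^SO = (Σα)·X^SO − ½·4·(Σα)² = (4/2)·12.6² = 317.52.
Deadweight loss = W^SO − W^NE = 181.93.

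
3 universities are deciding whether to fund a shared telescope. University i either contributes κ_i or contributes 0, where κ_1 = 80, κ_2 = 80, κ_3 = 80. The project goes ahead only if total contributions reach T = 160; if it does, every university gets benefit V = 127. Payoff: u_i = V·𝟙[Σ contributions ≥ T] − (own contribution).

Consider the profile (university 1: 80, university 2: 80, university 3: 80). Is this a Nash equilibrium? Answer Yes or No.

No

Total = 240 ≥ 160: provided.
University 1 (pledges 80, payoff 47): dropping to 0 → total 160, payoff 127. Profitable deviation.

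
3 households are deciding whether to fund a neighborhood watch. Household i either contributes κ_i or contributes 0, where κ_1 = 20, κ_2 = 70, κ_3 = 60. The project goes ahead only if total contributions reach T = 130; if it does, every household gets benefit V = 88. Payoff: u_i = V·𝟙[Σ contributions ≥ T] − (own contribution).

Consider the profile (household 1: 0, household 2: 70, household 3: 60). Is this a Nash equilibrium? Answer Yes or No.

Total = 130 ≥ 130: provided.
Household 1 (pledges 0, payoff 88): pledging 20 → total 150, payoff 68. No gain.
Household 2 (pledges 70, payoff 18): dropping to 0 → total 60, payoff 0. No gain.
Household 3 (pledges 60, payoff 28): dropping to 0 → total 70, payoff 0. No gain.

Yes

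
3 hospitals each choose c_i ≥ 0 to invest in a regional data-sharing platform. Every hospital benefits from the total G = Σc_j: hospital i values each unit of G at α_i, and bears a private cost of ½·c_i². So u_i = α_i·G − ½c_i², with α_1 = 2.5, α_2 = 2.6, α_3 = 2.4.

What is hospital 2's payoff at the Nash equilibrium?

Hospital i's FOC: ∂u_i/∂c_i = α_i − c_i = 0, so c_i* = α_i.
NE contributions = (2.5, 2.6, 2.4); G = 7.5.
u_2 = α_2·G − ½·(c_2)² = 2.6·7.5 − ½·2.6² = 16.12.

16.12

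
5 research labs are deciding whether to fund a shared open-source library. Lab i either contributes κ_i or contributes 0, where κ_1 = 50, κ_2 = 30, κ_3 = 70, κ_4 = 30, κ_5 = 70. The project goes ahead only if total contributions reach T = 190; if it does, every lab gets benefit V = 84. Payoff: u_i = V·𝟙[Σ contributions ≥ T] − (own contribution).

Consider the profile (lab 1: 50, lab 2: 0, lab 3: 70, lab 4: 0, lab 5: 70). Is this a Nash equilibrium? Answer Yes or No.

Total = 190 ≥ 190: provided.
Lab 1 (pledges 50, payoff 34): dropping to 0 → total 140, payoff 0. No gain.
Lab 2 (pledges 0, payoff 84): pledging 30 → total 220, payoff 54. No gain.
Lab 3 (pledges 70, payoff 14): dropping to 0 → total 120, payoff 0. No gain.
Lab 4 (pledges 0, payoff 84): pledging 30 → total 220, payoff 54. No gain.
Lab 5 (pledges 70, payoff 14): dropping to 0 → total 120, payoff 0. No gain.

Yes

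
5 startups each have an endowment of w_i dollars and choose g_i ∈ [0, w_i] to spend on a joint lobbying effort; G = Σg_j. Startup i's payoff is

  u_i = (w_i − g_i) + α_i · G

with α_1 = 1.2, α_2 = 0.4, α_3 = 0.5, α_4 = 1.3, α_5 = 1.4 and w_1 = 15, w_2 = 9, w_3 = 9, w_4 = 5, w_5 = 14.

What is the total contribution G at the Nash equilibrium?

34

∂u_i/∂g_i = α_i − 1, so startup i contributes w_i if α_i > 1, else 0.
α_i > 1 for i ∈ {1, 4, 5}; NE contributions (15, 0, 0, 5, 14), G = 34.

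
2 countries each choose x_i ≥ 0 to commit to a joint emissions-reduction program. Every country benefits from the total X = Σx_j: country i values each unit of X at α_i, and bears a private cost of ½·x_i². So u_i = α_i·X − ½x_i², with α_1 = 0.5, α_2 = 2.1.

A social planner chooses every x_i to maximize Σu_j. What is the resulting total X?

5.2

Planner FOC: ∂(Σu_j)/∂x_i = (Σα_j) − x_i = 0, so x_i^SO = Σα_j = 2.6 for every i; X^SO = 5.2.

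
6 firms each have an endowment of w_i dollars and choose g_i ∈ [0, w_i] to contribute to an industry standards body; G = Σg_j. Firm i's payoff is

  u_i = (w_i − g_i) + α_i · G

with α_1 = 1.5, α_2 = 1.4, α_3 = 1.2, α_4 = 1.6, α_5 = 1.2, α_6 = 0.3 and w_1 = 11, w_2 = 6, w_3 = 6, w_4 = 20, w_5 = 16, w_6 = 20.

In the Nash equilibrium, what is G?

∂u_i/∂g_i = α_i − 1, so firm i contributes w_i if α_i > 1, else 0.
α_i > 1 for i ∈ {1, 2, 3, 4, 5}; NE contributions (11, 6, 6, 20, 16, 0), G = 59.

59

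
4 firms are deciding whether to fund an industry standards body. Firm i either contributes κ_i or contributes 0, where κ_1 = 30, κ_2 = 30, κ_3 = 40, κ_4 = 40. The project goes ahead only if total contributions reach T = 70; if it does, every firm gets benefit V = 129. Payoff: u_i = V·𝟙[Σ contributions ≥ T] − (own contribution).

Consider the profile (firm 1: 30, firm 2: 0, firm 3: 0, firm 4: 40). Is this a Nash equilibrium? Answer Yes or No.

Total = 70 ≥ 70: provided.
Firm 1 (pledges 30, payoff 99): dropping to 0 → total 40, payoff 0. No gain.
Firm 2 (pledges 0, payoff 129): pledging 30 → total 100, payoff 99. No gain.
Firm 3 (pledges 0, payoff 129): pledging 40 → total 110, payoff 89. No gain.
Firm 4 (pledges 40, payoff 89): dropping to 0 → total 30, payoff 0. No gain.

Yes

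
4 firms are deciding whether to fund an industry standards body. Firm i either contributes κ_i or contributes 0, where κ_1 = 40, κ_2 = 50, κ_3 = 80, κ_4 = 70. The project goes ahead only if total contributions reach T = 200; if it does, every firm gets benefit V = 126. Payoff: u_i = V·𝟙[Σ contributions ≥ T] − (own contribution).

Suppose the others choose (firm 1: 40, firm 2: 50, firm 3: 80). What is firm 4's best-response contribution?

70

Others' total = 170. Contributing 70 brings total to 240 ≥ 200: gain V − κ_4 = 56.
Best response: 70.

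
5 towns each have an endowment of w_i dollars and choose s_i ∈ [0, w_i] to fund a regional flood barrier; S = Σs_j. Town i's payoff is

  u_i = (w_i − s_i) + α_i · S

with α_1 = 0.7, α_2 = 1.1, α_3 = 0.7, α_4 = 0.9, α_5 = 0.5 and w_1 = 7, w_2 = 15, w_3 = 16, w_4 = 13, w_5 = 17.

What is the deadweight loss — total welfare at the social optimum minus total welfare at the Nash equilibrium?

∂u_i/∂s_i = α_i − 1, so town i contributes w_i if α_i > 1, else 0.
α_i > 1 for i ∈ {2}; NE contributions (0, 15, 0, 0, 0), S = 15.
W^NE = Σw_i − S^NE + (Σα_i)·S^NE = 68 + 2.9·15 = 111.5.
Planner: ∂(Σu_j)/∂s_i = Σα_j − 1 = 2.9 > 0, so everyone contributes w_i; S^SO = 68, W^SO = 68 + 2.9·68 = 265.2.
Deadweight loss = 153.7.

153.7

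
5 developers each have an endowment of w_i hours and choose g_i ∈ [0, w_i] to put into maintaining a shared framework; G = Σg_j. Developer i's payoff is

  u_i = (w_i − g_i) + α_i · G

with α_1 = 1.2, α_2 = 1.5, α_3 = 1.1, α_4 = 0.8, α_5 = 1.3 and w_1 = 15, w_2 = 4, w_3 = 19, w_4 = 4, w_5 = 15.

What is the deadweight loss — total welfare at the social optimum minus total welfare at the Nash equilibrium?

19.6

∂u_i/∂g_i = α_i − 1, so developer i contributes w_i if α_i > 1, else 0.
α_i > 1 for i ∈ {1, 2, 3, 5}; NE contributions (15, 4, 19, 0, 15), G = 53.
W^NE = Σw_i − G^NE + (Σα_i)·G^NE = 57 + 4.9·53 = 316.7.
Planner: ∂(Σu_j)/∂g_i = Σα_j − 1 = 4.9 > 0, so everyone contributes w_i; G^SO = 57, W^SO = 57 + 4.9·57 = 336.3.
Deadweight loss = 19.6.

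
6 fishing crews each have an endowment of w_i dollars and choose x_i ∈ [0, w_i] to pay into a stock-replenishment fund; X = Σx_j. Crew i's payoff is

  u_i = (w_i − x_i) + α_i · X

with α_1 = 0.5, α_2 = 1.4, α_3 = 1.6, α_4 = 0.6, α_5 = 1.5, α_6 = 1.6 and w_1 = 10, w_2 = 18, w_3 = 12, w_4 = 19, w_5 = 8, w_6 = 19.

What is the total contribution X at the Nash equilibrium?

∂u_i/∂x_i = α_i − 1, so crew i contributes w_i if α_i > 1, else 0.
α_i > 1 for i ∈ {2, 3, 5, 6}; NE contributions (0, 18, 12, 0, 8, 19), X = 57.

57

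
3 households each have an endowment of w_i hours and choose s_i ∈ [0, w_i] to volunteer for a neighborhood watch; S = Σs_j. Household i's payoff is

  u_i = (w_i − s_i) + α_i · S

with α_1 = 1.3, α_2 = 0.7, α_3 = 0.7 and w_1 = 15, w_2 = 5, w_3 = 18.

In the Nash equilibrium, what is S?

∂u_i/∂s_i = α_i − 1, so household i contributes w_i if α_i > 1, else 0.
α_i > 1 for i ∈ {1}; NE contributions (15, 0, 0), S = 15.

15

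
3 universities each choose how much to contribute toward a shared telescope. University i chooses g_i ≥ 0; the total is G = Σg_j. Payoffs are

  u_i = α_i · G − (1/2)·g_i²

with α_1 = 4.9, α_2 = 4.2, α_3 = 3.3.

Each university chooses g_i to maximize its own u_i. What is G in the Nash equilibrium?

University i's FOC: ∂u_i/∂g_i = α_i − g_i = 0, so g_i* = α_i.
NE contributions = (4.9, 4.2, 3.3); G = 12.4.

12.4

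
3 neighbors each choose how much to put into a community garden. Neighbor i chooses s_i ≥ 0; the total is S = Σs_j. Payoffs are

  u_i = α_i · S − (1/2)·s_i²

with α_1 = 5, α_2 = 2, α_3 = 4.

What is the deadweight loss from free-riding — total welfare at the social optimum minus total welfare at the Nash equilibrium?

83

Neighbor i's FOC: ∂u_i/∂s_i = α_i − s_i = 0, so s_i* = α_i.
NE contributions = (5, 2, 4); S = 11.
W^NE = (Σα)·S − ½Σα_i² = 11² − ½·45 = 98.5.
Planner sets s_i = Σα_j = 11 for every i, so S^SO = 3·11 = 33.
W^SO = (Σα)·S^SO − ½·3·(Σα)² = (3/2)·11² = 181.5.
Deadweight loss = W^SO − W^NE = 83.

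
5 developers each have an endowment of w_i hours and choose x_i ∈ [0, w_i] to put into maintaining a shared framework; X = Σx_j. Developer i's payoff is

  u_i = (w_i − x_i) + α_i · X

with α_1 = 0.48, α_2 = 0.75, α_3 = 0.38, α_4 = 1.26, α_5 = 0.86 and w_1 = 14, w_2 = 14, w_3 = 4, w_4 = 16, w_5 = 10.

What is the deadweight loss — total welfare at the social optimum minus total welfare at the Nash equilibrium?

114.66

∂u_i/∂x_i = α_i − 1, so developer i contributes w_i if α_i > 1, else 0.
α_i > 1 for i ∈ {4}; NE contributions (0, 0, 0, 16, 0), X = 16.
W^NE = Σw_i − X^NE + (Σα_i)·X^NE = 58 + 2.73·16 = 101.68.
Planner: ∂(Σu_j)/∂x_i = Σα_j − 1 = 2.73 > 0, so everyone contributes w_i; X^SO = 58, W^SO = 58 + 2.73·58 = 216.34.
Deadweight loss = 114.66.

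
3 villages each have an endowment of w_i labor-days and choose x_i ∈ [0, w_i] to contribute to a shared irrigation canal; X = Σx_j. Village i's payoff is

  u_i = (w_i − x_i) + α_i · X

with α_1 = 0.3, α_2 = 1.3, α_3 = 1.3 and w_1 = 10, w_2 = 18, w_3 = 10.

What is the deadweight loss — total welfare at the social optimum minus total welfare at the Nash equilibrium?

∂u_i/∂x_i = α_i − 1, so village i contributes w_i if α_i > 1, else 0.
α_i > 1 for i ∈ {2, 3}; NE contributions (0, 18, 10), X = 28.
W^NE = Σw_i − X^NE + (Σα_i)·X^NE = 38 + 1.9·28 = 91.2.
Planner: ∂(Σu_j)/∂x_i = Σα_j − 1 = 1.9 > 0, so everyone contributes w_i; X^SO = 38, W^SO = 38 + 1.9·38 = 110.2.
Deadweight loss = 19.

19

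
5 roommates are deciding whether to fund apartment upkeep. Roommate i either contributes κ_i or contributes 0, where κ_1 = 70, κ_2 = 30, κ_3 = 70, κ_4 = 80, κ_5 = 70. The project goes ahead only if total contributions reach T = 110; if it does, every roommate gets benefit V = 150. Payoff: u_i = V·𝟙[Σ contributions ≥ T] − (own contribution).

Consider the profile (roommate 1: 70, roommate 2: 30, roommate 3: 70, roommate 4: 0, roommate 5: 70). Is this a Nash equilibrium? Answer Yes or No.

Total = 240 ≥ 110: provided.
Roommate 1 (pledges 70, payoff 80): dropping to 0 → total 170, payoff 150. Profitable deviation.

No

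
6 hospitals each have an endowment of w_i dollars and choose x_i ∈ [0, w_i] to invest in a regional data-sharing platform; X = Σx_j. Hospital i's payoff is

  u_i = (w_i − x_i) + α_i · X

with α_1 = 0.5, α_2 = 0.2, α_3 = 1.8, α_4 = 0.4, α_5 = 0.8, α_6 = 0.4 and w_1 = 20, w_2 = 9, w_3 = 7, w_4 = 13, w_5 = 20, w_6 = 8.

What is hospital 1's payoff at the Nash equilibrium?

∂u_i/∂x_i = α_i − 1, so hospital i contributes w_i if α_i > 1, else 0.
α_i > 1 for i ∈ {3}; NE contributions (0, 0, 7, 0, 0, 0), X = 7.
u_1 = (20 − 0) + 0.5·7 = 23.5.

23.5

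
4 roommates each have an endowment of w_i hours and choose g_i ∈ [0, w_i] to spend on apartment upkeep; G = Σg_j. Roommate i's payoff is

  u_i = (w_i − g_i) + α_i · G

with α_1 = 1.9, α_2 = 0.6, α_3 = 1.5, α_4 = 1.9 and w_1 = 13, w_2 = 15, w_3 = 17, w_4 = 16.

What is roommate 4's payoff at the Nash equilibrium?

87.4

∂u_i/∂g_i = α_i − 1, so roommate i contributes w_i if α_i > 1, else 0.
α_i > 1 for i ∈ {1, 3, 4}; NE contributions (13, 0, 17, 16), G = 46.
u_4 = (16 − 16) + 1.9·46 = 87.4.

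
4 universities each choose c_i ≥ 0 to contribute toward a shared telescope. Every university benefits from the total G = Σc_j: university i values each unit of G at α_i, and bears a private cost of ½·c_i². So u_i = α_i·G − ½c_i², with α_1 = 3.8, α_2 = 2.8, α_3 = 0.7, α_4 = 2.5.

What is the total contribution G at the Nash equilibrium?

University i's FOC: ∂u_i/∂c_i = α_i − c_i = 0, so c_i* = α_i.
NE contributions = (3.8, 2.8, 0.7, 2.5); G = 9.8.

9.8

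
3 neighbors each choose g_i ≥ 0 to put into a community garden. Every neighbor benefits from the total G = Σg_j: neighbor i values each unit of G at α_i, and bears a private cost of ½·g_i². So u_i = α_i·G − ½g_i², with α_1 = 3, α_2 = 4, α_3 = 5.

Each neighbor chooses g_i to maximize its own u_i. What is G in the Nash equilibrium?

Neighbor i's FOC: ∂u_i/∂g_i = α_i − g_i = 0, so g_i* = α_i.
NE contributions = (3, 4, 5); G = 12.

12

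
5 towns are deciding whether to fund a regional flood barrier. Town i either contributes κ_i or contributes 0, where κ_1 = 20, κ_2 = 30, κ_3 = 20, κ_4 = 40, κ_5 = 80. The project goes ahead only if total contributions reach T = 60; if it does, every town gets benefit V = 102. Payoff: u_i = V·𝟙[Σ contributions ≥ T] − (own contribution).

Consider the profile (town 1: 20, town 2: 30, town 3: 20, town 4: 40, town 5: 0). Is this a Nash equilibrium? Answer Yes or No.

Total = 110 ≥ 60: provided.
Town 1 (pledges 20, payoff 82): dropping to 0 → total 90, payoff 102. Profitable deviation.

No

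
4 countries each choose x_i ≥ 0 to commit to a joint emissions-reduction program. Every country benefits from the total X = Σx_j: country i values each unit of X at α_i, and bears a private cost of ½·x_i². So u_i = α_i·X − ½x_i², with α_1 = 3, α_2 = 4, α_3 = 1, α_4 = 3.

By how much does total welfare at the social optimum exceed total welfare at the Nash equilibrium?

138.5

Country i's FOC: ∂u_i/∂x_i = α_i − x_i = 0, so x_i* = α_i.
NE contributions = (3, 4, 1, 3); X = 11.
W^NE = (Σα)·X − ½Σα_i² = 11² − ½·35 = 103.5.
Planner sets x_i = Σα_j = 11 for every i, so X^SO = 4·11 = 44.
W^SO = (Σα)·X^SO − ½·4·(Σα)² = (4/2)·11² = 242.
Deadweight loss = W^SO − W^NE = 138.5.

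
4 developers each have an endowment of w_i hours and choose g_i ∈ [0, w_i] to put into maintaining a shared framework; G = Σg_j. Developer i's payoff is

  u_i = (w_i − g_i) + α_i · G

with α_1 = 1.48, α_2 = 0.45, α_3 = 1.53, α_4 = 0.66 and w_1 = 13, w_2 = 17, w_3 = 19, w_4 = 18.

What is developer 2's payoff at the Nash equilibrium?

31.4

∂u_i/∂g_i = α_i − 1, so developer i contributes w_i if α_i > 1, else 0.
α_i > 1 for i ∈ {1, 3}; NE contributions (13, 0, 19, 0), G = 32.
u_2 = (17 − 0) + 0.45·32 = 31.4.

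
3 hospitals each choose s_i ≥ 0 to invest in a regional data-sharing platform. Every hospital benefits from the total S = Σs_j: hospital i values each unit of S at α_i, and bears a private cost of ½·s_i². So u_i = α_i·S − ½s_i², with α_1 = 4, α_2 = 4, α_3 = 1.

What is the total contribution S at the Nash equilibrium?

Hospital i's FOC: ∂u_i/∂s_i = α_i − s_i = 0, so s_i* = α_i.
NE contributions = (4, 4, 1); S = 9.

9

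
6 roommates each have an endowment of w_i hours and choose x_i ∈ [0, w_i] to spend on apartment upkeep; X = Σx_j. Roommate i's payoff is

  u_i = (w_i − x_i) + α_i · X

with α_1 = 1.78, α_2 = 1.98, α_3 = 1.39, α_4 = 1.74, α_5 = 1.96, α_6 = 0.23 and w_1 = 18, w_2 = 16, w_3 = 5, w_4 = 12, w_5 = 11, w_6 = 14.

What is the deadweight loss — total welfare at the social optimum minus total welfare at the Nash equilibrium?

113.12

∂u_i/∂x_i = α_i − 1, so roommate i contributes w_i if α_i > 1, else 0.
α_i > 1 for i ∈ {1, 2, 3, 4, 5}; NE contributions (18, 16, 5, 12, 11, 0), X = 62.
W^NE = Σw_i − X^NE + (Σα_i)·X^NE = 76 + 8.08·62 = 576.96.
Planner: ∂(Σu_j)/∂x_i = Σα_j − 1 = 8.08 > 0, so everyone contributes w_i; X^SO = 76, W^SO = 76 + 8.08·76 = 690.08.
Deadweight loss = 113.12.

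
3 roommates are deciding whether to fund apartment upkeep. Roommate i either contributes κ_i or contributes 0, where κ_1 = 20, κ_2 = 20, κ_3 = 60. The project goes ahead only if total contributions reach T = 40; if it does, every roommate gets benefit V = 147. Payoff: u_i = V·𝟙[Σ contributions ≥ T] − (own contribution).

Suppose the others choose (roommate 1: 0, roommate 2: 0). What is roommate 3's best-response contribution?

Others' total = 0. Contributing 60 brings total to 60 ≥ 40: gain V − κ_3 = 87.
Best response: 60.

60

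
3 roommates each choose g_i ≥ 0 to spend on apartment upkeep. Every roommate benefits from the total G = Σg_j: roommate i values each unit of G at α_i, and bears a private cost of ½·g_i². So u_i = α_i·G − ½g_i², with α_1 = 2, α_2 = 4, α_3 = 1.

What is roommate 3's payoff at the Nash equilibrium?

6.5

Roommate i's FOC: ∂u_i/∂g_i = α_i − g_i = 0, so g_i* = α_i.
NE contributions = (2, 4, 1); G = 7.
u_3 = α_3·G − ½·(g_3)² = 1·7 − ½·1² = 6.5.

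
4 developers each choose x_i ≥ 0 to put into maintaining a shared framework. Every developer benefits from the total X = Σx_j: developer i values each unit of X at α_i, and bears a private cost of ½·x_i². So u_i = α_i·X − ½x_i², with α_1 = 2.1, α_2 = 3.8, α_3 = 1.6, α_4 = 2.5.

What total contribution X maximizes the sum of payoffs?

Planner FOC: ∂(Σu_j)/∂x_i = (Σα_j) − x_i = 0, so x_i^SO = Σα_j = 10 for every i; X^SO = 40.

40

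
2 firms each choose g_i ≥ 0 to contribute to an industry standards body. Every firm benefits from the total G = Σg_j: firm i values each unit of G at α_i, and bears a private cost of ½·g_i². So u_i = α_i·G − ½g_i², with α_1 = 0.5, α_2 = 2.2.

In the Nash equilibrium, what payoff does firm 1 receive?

Firm i's FOC: ∂u_i/∂g_i = α_i − g_i = 0, so g_i* = α_i.
NE contributions = (0.5, 2.2); G = 2.7.
u_1 = α_1·G − ½·(g_1)² = 0.5·2.7 − ½·0.5² = 1.225.

1.225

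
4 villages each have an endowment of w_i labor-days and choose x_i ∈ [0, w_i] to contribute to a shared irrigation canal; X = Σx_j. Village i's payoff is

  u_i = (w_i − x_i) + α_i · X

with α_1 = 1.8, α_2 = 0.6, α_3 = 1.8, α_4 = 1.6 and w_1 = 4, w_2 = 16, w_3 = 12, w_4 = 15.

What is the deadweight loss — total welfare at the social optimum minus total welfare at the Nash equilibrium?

∂u_i/∂x_i = α_i − 1, so village i contributes w_i if α_i > 1, else 0.
α_i > 1 for i ∈ {1, 3, 4}; NE contributions (4, 0, 12, 15), X = 31.
W^NE = Σw_i − X^NE + (Σα_i)·X^NE = 47 + 4.8·31 = 195.8.
Planner: ∂(Σu_j)/∂x_i = Σα_j − 1 = 4.8 > 0, so everyone contributes w_i; X^SO = 47, W^SO = 47 + 4.8·47 = 272.6.
Deadweight loss = 76.8.

76.8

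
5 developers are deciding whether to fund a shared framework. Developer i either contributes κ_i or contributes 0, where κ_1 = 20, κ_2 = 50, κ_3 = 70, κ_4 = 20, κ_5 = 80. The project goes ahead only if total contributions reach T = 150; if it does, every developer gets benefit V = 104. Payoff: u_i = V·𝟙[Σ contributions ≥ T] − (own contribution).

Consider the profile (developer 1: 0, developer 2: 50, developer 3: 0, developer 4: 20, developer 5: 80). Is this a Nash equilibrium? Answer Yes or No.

Yes

Total = 150 ≥ 150: provided.
Developer 1 (pledges 0, payoff 104): pledging 20 → total 170, payoff 84. No gain.
Developer 2 (pledges 50, payoff 54): dropping to 0 → total 100, payoff 0. No gain.
Developer 3 (pledges 0, payoff 104): pledging 70 → total 220, payoff 34. No gain.
Developer 4 (pledges 20, payoff 84): dropping to 0 → total 130, payoff 0. No gain.
Developer 5 (pledges 80, payoff 24): dropping to 0 → total 70, payoff 0. No gain.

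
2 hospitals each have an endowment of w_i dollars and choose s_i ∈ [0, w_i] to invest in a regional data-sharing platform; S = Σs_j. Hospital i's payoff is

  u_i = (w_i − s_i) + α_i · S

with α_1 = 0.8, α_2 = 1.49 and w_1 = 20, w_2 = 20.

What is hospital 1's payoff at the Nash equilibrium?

∂u_i/∂s_i = α_i − 1, so hospital i contributes w_i if α_i > 1, else 0.
α_i > 1 for i ∈ {2}; NE contributions (0, 20), S = 20.
u_1 = (20 − 0) + 0.8·20 = 36.

36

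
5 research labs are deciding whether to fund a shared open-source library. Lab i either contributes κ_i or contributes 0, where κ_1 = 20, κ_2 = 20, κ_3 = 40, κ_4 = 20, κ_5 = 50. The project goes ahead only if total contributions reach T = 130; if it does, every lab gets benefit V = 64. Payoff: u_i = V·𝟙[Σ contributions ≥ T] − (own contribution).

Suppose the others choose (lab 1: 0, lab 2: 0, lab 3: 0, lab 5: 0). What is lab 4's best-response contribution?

Others' total = 0. Even contributing 20 gives 20 < 130: no benefit either way.
Best response: 0.

0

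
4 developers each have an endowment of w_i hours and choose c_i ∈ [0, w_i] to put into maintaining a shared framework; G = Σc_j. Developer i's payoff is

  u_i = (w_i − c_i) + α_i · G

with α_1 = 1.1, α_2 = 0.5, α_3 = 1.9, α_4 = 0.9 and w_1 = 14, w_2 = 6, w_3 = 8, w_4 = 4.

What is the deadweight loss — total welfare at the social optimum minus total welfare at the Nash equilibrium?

34

∂u_i/∂c_i = α_i − 1, so developer i contributes w_i if α_i > 1, else 0.
α_i > 1 for i ∈ {1, 3}; NE contributions (14, 0, 8, 0), G = 22.
W^NE = Σw_i − G^NE + (Σα_i)·G^NE = 32 + 3.4·22 = 106.8.
Planner: ∂(Σu_j)/∂c_i = Σα_j − 1 = 3.4 > 0, so everyone contributes w_i; G^SO = 32, W^SO = 32 + 3.4·32 = 140.8.
Deadweight loss = 34.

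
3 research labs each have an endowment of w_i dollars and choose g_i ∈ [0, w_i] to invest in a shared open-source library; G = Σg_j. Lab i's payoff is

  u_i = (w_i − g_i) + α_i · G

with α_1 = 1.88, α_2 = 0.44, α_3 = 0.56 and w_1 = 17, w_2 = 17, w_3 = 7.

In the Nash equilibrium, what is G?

∂u_i/∂g_i = α_i − 1, so lab i contributes w_i if α_i > 1, else 0.
α_i > 1 for i ∈ {1}; NE contributions (17, 0, 0), G = 17.

17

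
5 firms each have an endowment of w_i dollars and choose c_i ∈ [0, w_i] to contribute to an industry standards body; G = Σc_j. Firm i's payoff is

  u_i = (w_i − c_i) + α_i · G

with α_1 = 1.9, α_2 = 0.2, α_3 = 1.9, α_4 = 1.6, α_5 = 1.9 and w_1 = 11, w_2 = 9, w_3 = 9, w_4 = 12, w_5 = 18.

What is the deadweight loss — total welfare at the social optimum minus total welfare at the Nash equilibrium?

∂u_i/∂c_i = α_i − 1, so firm i contributes w_i if α_i > 1, else 0.
α_i > 1 for i ∈ {1, 3, 4, 5}; NE contributions (11, 0, 9, 12, 18), G = 50.
W^NE = Σw_i − G^NE + (Σα_i)·G^NE = 59 + 6.5·50 = 384.
Planner: ∂(Σu_j)/∂c_i = Σα_j − 1 = 6.5 > 0, so everyone contributes w_i; G^SO = 59, W^SO = 59 + 6.5·59 = 442.5.
Deadweight loss = 58.5.

58.5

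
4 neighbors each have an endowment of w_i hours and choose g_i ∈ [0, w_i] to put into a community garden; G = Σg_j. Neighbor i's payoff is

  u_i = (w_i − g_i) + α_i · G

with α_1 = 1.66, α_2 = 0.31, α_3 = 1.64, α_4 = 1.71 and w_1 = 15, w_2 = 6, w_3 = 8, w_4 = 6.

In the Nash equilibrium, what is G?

∂u_i/∂g_i = α_i − 1, so neighbor i contributes w_i if α_i > 1, else 0.
α_i > 1 for i ∈ {1, 3, 4}; NE contributions (15, 0, 8, 6), G = 29.

29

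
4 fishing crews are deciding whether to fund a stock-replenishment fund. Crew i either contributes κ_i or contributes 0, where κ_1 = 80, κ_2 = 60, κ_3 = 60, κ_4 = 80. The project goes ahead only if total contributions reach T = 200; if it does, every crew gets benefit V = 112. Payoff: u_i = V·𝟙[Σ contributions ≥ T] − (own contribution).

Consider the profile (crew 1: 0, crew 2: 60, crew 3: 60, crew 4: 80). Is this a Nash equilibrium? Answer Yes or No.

Yes

Total = 200 ≥ 200: provided.
Crew 1 (pledges 0, payoff 112): pledging 80 → total 280, payoff 32. No gain.
Crew 2 (pledges 60, payoff 52): dropping to 0 → total 140, payoff 0. No gain.
Crew 3 (pledges 60, payoff 52): dropping to 0 → total 140, payoff 0. No gain.
Crew 4 (pledges 80, payoff 32): dropping to 0 → total 120, payoff 0. No gain.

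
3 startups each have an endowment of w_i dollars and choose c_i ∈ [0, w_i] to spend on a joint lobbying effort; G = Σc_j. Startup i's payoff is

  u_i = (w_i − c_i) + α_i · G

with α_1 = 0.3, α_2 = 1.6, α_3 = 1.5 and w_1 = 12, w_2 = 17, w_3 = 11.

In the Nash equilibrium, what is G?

∂u_i/∂c_i = α_i − 1, so startup i contributes w_i if α_i > 1, else 0.
α_i > 1 for i ∈ {2, 3}; NE contributions (0, 17, 11), G = 28.

28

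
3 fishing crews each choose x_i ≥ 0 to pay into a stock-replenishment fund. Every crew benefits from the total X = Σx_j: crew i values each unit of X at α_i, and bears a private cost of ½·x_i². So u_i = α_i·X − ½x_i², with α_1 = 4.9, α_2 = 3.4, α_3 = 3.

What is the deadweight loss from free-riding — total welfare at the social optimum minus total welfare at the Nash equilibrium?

Crew i's FOC: ∂u_i/∂x_i = α_i − x_i = 0, so x_i* = α_i.
NE contributions = (4.9, 3.4, 3); X = 11.3.
W^NE = (Σα)·X − ½Σα_i² = 11.3² − ½·44.57 = 105.405.
Planner sets x_i = Σα_j = 11.3 for every i, so X^SO = 3·11.3 = 33.9.
W^SO = (Σα)·X^SO − ½·3·(Σα)² = (3/2)·11.3² = 191.535.
Deadweight loss = W^SO − W^NE = 86.13.

86.13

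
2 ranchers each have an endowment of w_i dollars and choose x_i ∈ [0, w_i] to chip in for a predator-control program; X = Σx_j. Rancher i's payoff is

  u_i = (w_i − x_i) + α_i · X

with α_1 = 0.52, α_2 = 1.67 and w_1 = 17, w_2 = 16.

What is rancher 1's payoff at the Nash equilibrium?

∂u_i/∂x_i = α_i − 1, so rancher i contributes w_i if α_i > 1, else 0.
α_i > 1 for i ∈ {2}; NE contributions (0, 16), X = 16.
u_1 = (17 − 0) + 0.52·16 = 25.32.

25.32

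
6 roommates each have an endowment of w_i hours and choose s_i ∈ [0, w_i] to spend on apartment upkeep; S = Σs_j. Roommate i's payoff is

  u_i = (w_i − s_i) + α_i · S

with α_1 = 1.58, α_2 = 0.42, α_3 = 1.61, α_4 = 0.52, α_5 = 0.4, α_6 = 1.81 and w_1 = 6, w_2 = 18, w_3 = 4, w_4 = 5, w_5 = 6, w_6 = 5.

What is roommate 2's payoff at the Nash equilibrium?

∂u_i/∂s_i = α_i − 1, so roommate i contributes w_i if α_i > 1, else 0.
α_i > 1 for i ∈ {1, 3, 6}; NE contributions (6, 0, 4, 0, 0, 5), S = 15.
u_2 = (18 − 0) + 0.42·15 = 24.3.

24.3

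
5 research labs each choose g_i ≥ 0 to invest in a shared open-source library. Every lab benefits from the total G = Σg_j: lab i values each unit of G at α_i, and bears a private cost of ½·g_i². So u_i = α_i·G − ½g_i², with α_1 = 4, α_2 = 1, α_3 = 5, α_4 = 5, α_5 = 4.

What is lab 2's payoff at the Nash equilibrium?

Lab i's FOC: ∂u_i/∂g_i = α_i − g_i = 0, so g_i* = α_i.
NE contributions = (4, 1, 5, 5, 4); G = 19.
u_2 = α_2·G − ½·(g_2)² = 1·19 − ½·1² = 18.5.

18.5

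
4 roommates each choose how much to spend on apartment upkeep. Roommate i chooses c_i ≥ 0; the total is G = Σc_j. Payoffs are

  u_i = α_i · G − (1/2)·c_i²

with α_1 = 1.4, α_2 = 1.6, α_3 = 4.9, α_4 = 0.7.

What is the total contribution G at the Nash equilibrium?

8.6

Roommate i's FOC: ∂u_i/∂c_i = α_i − c_i = 0, so c_i* = α_i.
NE contributions = (1.4, 1.6, 4.9, 0.7); G = 8.6.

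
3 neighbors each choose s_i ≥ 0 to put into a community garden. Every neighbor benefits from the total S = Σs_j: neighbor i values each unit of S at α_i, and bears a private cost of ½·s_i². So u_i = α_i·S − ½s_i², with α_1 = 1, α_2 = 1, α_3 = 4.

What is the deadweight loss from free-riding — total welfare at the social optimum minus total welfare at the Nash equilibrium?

27

Neighbor i's FOC: ∂u_i/∂s_i = α_i − s_i = 0, so s_i* = α_i.
NE contributions = (1, 1, 4); S = 6.
W^NE = (Σα)·S − ½Σα_i² = 6² − ½·18 = 27.
Planner sets s_i = Σα_j = 6 for every i, so S^SO = 3·6 = 18.
W^SO = (Σα)·S^SO − ½·3·(Σα)² = (3/2)·6² = 54.
Deadweight loss = W^SO − W^NE = 27.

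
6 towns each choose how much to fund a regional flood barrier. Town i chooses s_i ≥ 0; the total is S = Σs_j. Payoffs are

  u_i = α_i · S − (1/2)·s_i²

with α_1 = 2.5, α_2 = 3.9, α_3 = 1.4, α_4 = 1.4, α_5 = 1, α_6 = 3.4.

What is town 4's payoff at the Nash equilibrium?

Town i's FOC: ∂u_i/∂s_i = α_i − s_i = 0, so s_i* = α_i.
NE contributions = (2.5, 3.9, 1.4, 1.4, 1, 3.4); S = 13.6.
u_4 = α_4·S − ½·(s_4)² = 1.4·13.6 − ½·1.4² = 18.06.

18.06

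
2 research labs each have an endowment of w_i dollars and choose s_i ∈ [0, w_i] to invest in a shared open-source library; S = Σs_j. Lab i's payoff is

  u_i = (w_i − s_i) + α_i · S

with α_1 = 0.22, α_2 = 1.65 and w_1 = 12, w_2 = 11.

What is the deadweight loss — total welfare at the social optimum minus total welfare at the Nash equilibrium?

10.44

∂u_i/∂s_i = α_i − 1, so lab i contributes w_i if α_i > 1, else 0.
α_i > 1 for i ∈ {2}; NE contributions (0, 11), S = 11.
W^NE = Σw_i − S^NE + (Σα_i)·S^NE = 23 + 0.87·11 = 32.57.
Planner: ∂(Σu_j)/∂s_i = Σα_j − 1 = 0.87 > 0, so everyone contributes w_i; S^SO = 23, W^SO = 23 + 0.87·23 = 43.01.
Deadweight loss = 10.44.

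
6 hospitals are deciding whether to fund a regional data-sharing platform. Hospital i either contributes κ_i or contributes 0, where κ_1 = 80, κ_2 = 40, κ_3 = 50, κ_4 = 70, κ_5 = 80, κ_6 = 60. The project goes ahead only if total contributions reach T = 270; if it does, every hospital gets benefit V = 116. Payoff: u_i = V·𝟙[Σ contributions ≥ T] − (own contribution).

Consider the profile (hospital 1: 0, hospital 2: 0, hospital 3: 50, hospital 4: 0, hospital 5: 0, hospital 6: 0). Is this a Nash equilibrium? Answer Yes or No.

No

Total = 50 < 270: not provided.
Hospital 1 (pledges 0, payoff 0): pledging 80 → total 130, payoff -80. No gain.
Hospital 2 (pledges 0, payoff 0): pledging 40 → total 90, payoff -40. No gain.
Hospital 3 (pledges 50, payoff -50): dropping to 0 → total 0, payoff 0. Profitable deviation.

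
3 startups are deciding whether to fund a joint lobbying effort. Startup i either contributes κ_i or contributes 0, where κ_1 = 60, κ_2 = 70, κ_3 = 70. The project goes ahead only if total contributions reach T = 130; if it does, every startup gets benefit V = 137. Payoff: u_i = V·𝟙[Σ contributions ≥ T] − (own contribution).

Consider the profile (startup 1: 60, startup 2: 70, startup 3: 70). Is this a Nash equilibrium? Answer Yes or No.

Total = 200 ≥ 130: provided.
Startup 1 (pledges 60, payoff 77): dropping to 0 → total 140, payoff 137. Profitable deviation.

No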